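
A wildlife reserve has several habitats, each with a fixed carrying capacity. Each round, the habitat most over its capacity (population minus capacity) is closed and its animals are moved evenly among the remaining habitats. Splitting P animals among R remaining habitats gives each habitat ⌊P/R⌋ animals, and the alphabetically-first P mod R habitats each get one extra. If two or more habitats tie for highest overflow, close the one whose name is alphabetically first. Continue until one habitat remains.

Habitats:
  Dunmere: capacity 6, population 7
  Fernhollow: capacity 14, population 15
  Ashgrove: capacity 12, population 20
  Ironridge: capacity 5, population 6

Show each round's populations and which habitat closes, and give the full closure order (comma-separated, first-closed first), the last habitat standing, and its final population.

Round 1: Ashgrove=20 Dunmere=7 Fernhollow=15 Ironridge=6 → close Ashgrove (overflow 8)
  20÷3 = 6 each, +1 to first 2
Round 2: Dunmere=14 Fernhollow=22 Ironridge=12 → close Dunmere (overflow 8)
  14÷2 = 7 each, +1 to first 0
Round 3: Fernhollow=29 Ironridge=19 → close Fernhollow (overflow 15)
  29÷1 = 29 each, +1 to first 0

Closure order: Ashgrove, Dunmere, Fernhollow
Last habitat: Ironridge with 48 animals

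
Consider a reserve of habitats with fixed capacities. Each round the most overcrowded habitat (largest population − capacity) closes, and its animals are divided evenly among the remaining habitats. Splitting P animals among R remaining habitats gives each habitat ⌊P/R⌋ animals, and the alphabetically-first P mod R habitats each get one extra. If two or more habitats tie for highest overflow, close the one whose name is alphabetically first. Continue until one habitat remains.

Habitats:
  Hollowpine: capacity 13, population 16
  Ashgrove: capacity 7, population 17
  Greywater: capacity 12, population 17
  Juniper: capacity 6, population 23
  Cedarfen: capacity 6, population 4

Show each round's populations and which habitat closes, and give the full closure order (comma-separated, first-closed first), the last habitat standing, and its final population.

Closure order: Juniper, Ashgrove, Greywater, Hollowpine
Last habitat: Cedarfen with 77 animals

Round 1: Ashgrove=17 Cedarfen=4 Greywater=17 Hollowpine=16 Juniper=23 → close Juniper (overflow 17)
  23÷4 = 5 each, +1 to first 3
Round 2: Ashgrove=23 Cedarfen=10 Greywater=23 Hollowpine=21 → close Ashgrove (overflow 16)
  23÷3 = 7 each, +1 to first 2
Round 3: Cedarfen=18 Greywater=31 Hollowpine=28 → close Greywater (overflow 19)
  31÷2 = 15 each, +1 to first 1
Round 4: Cedarfen=34 Hollowpine=43 → close Hollowpine (overflow 30)
  43÷1 = 43 each, +1 to first 0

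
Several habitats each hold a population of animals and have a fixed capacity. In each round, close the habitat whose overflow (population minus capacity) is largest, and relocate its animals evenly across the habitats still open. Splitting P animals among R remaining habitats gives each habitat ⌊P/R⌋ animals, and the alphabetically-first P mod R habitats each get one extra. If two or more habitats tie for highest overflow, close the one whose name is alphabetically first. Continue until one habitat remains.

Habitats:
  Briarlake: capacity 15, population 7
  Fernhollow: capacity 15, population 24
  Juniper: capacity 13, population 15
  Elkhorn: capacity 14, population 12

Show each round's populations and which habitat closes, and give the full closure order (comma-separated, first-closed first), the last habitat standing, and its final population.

Round 1: Briarlake=7 Elkhorn=12 Fernhollow=24 Juniper=15 → close Fernhollow (overflow 9)
  24÷3 = 8 each, +1 to first 0
Round 2: Briarlake=15 Elkhorn=20 Juniper=23 → close Juniper (overflow 10)
  23÷2 = 11 each, +1 to first 1
Round 3: Briarlake=27 Elkhorn=31 → close Elkhorn (overflow 17)
  31÷1 = 31 each, +1 to first 0

Closure order: Fernhollow, Juniper, Elkhorn
Last habitat: Briarlake with 58 animals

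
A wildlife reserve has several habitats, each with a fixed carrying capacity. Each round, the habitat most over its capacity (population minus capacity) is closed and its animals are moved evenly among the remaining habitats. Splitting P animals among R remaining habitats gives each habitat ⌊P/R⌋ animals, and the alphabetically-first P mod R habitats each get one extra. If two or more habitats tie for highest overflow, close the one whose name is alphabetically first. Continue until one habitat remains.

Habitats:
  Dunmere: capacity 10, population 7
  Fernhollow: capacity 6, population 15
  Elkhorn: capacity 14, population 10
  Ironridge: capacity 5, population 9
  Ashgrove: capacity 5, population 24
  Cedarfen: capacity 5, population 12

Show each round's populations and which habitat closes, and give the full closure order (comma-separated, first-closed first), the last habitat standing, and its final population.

Closure order: Ashgrove, Fernhollow, Cedarfen, Ironridge, Dunmere
Last habitat: Elkhorn with 77 animals

Round 1: Ashgrove=24 Cedarfen=12 Dunmere=7 Elkhorn=10 Fernhollow=15 Ironridge=9 → close Ashgrove (overflow 19)
  24÷5 = 4 each, +1 to first 4
Round 2: Cedarfen=17 Dunmere=12 Elkhorn=15 Fernhollow=20 Ironridge=13 → close Fernhollow (overflow 14)
  20÷4 = 5 each, +1 to first 0
Round 3: Cedarfen=22 Dunmere=17 Elkhorn=20 Ironridge=18 → close Cedarfen (overflow 17)
  22÷3 = 7 each, +1 to first 1
Round 4: Dunmere=25 Elkhorn=27 Ironridge=25 → close Ironridge (overflow 20)
  25÷2 = 12 each, +1 to first 1
Round 5: Dunmere=38 Elkhorn=39 → close Dunmere (overflow 28)
  38÷1 = 38 each, +1 to first 0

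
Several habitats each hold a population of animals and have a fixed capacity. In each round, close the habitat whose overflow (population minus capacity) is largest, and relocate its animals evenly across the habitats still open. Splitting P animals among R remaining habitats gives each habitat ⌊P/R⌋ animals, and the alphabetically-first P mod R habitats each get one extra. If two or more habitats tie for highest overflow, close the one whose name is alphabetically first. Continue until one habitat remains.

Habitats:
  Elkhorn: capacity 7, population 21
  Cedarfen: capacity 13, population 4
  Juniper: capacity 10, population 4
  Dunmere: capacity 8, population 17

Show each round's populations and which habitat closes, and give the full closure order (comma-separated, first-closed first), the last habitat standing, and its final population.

Closure order: Elkhorn, Dunmere, Juniper
Last habitat: Cedarfen with 46 animals

Round 1: Cedarfen=4 Dunmere=17 Elkhorn=21 Juniper=4 → close Elkhorn (overflow 14)
  21÷3 = 7 each, +1 to first 0
Round 2: Cedarfen=11 Dunmere=24 Juniper=11 → close Dunmere (overflow 16)
  24÷2 = 12 each, +1 to first 0
Round 3: Cedarfen=23 Juniper=23 → close Juniper (overflow 13)
  23÷1 = 23 each, +1 to first 0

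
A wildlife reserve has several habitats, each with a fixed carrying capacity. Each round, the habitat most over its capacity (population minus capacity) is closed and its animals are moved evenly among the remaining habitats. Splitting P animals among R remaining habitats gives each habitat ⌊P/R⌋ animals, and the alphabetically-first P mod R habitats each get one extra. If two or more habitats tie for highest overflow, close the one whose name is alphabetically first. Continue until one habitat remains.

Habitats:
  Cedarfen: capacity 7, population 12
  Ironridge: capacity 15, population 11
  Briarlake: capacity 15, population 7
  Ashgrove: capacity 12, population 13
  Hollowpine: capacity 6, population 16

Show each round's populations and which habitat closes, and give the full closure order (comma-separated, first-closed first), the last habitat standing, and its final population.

Round 1: Ashgrove=13 Briarlake=7 Cedarfen=12 Hollowpine=16 Ironridge=11 → close Hollowpine (overflow 10)
  16÷4 = 4 each, +1 to first 0
Round 2: Ashgrove=17 Briarlake=11 Cedarfen=16 Ironridge=15 → close Cedarfen (overflow 9)
  16÷3 = 5 each, +1 to first 1
Round 3: Ashgrove=23 Briarlake=16 Ironridge=20 → close Ashgrove (overflow 11)
  23÷2 = 11 each, +1 to first 1
Round 4: Briarlake=28 Ironridge=31 → close Ironridge (overflow 16)
  31÷1 = 31 each, +1 to first 0

Closure order: Hollowpine, Cedarfen, Ashgrove, Ironridge
Last habitat: Briarlake with 59 animals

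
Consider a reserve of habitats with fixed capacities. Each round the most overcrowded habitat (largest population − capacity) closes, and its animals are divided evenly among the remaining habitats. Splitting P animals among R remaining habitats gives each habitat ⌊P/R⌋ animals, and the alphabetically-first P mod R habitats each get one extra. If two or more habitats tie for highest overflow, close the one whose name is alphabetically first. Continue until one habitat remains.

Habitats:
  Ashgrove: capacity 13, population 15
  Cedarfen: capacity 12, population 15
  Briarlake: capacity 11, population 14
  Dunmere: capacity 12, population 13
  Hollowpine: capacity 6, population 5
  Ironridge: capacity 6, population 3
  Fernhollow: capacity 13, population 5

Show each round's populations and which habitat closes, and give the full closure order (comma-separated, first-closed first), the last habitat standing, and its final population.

Round 1: Ashgrove=15 Briarlake=14 Cedarfen=15 Dunmere=13 Fernhollow=5 Hollowpine=5 Ironridge=3 → close Briarlake (overflow 3)
  14÷6 = 2 each, +1 to first 2
Round 2: Ashgrove=18 Cedarfen=18 Dunmere=15 Fernhollow=7 Hollowpine=7 Ironridge=5 → close Cedarfen (overflow 6)
  18÷5 = 3 each, +1 to first 3
Round 3: Ashgrove=22 Dunmere=19 Fernhollow=11 Hollowpine=10 Ironridge=8 → close Ashgrove (overflow 9)
  22÷4 = 5 each, +1 to first 2
Round 4: Dunmere=25 Fernhollow=17 Hollowpine=15 Ironridge=13 → close Dunmere (overflow 13)
  25÷3 = 8 each, +1 to first 1
Round 5: Fernhollow=26 Hollowpine=23 Ironridge=21 → close Hollowpine (overflow 17)
  23÷2 = 11 each, +1 to first 1
Round 6: Fernhollow=38 Ironridge=32 → close Ironridge (overflow 26)
  32÷1 = 32 each, +1 to first 0

Closure order: Briarlake, Cedarfen, Ashgrove, Dunmere, Hollowpine, Ironridge
Last habitat: Fernhollow with 70 animals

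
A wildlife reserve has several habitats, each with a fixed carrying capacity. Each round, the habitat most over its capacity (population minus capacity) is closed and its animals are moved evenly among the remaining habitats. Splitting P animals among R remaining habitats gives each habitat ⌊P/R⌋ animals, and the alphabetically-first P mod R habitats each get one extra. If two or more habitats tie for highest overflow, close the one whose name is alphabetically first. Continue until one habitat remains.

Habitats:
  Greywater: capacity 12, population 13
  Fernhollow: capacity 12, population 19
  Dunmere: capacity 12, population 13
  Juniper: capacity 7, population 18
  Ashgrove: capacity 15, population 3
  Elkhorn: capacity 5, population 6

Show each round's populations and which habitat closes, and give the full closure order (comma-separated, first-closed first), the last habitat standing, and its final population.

Round 1: Ashgrove=3 Dunmere=13 Elkhorn=6 Fernhollow=19 Greywater=13 Juniper=18 → close Juniper (overflow 11)
  18÷5 = 3 each, +1 to first 3
Round 2: Ashgrove=7 Dunmere=17 Elkhorn=10 Fernhollow=22 Greywater=16 → close Fernhollow (overflow 10)
  22÷4 = 5 each, +1 to first 2
Round 3: Ashgrove=13 Dunmere=23 Elkhorn=15 Greywater=21 → close Dunmere (overflow 11)
  23÷3 = 7 each, +1 to first 2
Round 4: Ashgrove=21 Elkhorn=23 Greywater=28 → close Elkhorn (overflow 18)
  23÷2 = 11 each, +1 to first 1
Round 5: Ashgrove=33 Greywater=39 → close Greywater (overflow 27)
  39÷1 = 39 each, +1 to first 0

Closure order: Juniper, Fernhollow, Dunmere, Elkhorn, Greywater
Last habitat: Ashgrove with 72 animals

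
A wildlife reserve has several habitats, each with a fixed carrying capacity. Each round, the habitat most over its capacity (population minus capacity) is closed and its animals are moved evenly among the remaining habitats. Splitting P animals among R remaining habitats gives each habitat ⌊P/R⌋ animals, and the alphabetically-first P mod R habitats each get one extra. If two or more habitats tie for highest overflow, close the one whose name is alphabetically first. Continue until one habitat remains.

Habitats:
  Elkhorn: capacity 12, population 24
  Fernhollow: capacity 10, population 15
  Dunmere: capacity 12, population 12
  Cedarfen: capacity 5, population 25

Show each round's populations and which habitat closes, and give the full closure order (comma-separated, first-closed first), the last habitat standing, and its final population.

Round 1: Cedarfen=25 Dunmere=12 Elkhorn=24 Fernhollow=15 → close Cedarfen (overflow 20)
  25÷3 = 8 each, +1 to first 1
Round 2: Dunmere=21 Elkhorn=32 Fernhollow=23 → close Elkhorn (overflow 20)
  32÷2 = 16 each, +1 to first 0
Round 3: Dunmere=37 Fernhollow=39 → close Fernhollow (overflow 29)
  39÷1 = 39 each, +1 to first 0

Closure order: Cedarfen, Elkhorn, Fernhollow
Last habitat: Dunmere with 76 animals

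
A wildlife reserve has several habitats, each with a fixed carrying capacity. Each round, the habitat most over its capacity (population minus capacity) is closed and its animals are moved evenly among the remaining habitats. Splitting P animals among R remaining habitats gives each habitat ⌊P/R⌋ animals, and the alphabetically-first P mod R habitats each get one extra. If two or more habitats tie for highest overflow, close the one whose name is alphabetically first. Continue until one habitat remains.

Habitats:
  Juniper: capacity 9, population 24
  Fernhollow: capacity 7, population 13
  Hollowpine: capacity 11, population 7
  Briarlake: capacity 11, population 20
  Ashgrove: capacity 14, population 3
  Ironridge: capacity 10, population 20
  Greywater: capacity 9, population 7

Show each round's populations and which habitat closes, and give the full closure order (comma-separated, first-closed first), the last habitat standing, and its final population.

Round 1: Ashgrove=3 Briarlake=20 Fernhollow=13 Greywater=7 Hollowpine=7 Ironridge=20 Juniper=24 → close Juniper (overflow 15)
  24÷6 = 4 each, +1 to first 0
Round 2: Ashgrove=7 Briarlake=24 Fernhollow=17 Greywater=11 Hollowpine=11 Ironridge=24 → close Ironridge (overflow 14)
  24÷5 = 4 each, +1 to first 4
Round 3: Ashgrove=12 Briarlake=29 Fernhollow=22 Greywater=16 Hollowpine=15 → close Briarlake (overflow 18)
  29÷4 = 7 each, +1 to first 1
Round 4: Ashgrove=20 Fernhollow=29 Greywater=23 Hollowpine=22 → close Fernhollow (overflow 22)
  29÷3 = 9 each, +1 to first 2
Round 5: Ashgrove=30 Greywater=33 Hollowpine=31 → close Greywater (overflow 24)
  33÷2 = 16 each, +1 to first 1
Round 6: Ashgrove=47 Hollowpine=47 → close Hollowpine (overflow 36)
  47÷1 = 47 each, +1 to first 0

Closure order: Juniper, Ironridge, Briarlake, Fernhollow, Greywater, Hollowpine
Last habitat: Ashgrove with 94 animals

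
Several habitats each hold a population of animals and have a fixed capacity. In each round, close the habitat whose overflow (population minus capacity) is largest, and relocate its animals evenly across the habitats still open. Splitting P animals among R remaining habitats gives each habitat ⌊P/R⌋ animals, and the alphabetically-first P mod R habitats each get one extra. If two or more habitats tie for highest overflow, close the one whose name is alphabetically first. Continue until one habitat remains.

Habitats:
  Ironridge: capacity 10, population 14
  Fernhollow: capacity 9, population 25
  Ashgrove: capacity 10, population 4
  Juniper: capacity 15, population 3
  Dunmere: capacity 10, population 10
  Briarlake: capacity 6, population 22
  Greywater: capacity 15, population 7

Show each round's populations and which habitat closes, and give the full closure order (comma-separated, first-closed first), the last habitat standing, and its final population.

Closure order: Briarlake, Fernhollow, Ironridge, Dunmere, Ashgrove, Greywater
Last habitat: Juniper with 85 animals

Round 1: Ashgrove=4 Briarlake=22 Dunmere=10 Fernhollow=25 Greywater=7 Ironridge=14 Juniper=3 → close Briarlake (overflow 16)
  22÷6 = 3 each, +1 to first 4
Round 2: Ashgrove=8 Dunmere=14 Fernhollow=29 Greywater=11 Ironridge=17 Juniper=6 → close Fernhollow (overflow 20)
  29÷5 = 5 each, +1 to first 4
Round 3: Ashgrove=14 Dunmere=20 Greywater=17 Ironridge=23 Juniper=11 → close Ironridge (overflow 13)
  23÷4 = 5 each, +1 to first 3
Round 4: Ashgrove=20 Dunmere=26 Greywater=23 Juniper=16 → close Dunmere (overflow 16)
  26÷3 = 8 each, +1 to first 2
Round 5: Ashgrove=29 Greywater=32 Juniper=24 → close Ashgrove (overflow 19)
  29÷2 = 14 each, +1 to first 1
Round 6: Greywater=47 Juniper=38 → close Greywater (overflow 32)
  47÷1 = 47 each, +1 to first 0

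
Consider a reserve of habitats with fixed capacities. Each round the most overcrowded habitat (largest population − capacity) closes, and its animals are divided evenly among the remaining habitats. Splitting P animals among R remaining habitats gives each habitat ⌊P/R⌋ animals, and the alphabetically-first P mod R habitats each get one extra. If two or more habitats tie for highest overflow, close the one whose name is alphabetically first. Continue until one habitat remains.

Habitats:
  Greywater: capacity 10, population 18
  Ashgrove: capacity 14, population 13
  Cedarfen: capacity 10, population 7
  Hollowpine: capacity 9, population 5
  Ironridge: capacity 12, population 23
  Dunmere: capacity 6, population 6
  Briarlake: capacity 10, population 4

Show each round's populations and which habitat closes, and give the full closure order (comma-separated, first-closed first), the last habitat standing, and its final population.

Closure order: Ironridge, Greywater, Ashgrove, Dunmere, Cedarfen, Briarlake
Last habitat: Hollowpine with 76 animals

Round 1: Ashgrove=13 Briarlake=4 Cedarfen=7 Dunmere=6 Greywater=18 Hollowpine=5 Ironridge=23 → close Ironridge (overflow 11)
  23÷6 = 3 each, +1 to first 5
Round 2: Ashgrove=17 Briarlake=8 Cedarfen=11 Dunmere=10 Greywater=22 Hollowpine=8 → close Greywater (overflow 12)
  22÷5 = 4 each, +1 to first 2
Round 3: Ashgrove=22 Briarlake=13 Cedarfen=15 Dunmere=14 Hollowpine=12 → close Ashgrove (overflow 8)
  22÷4 = 5 each, +1 to first 2
Round 4: Briarlake=19 Cedarfen=21 Dunmere=19 Hollowpine=17 → close Dunmere (overflow 13)
  19÷3 = 6 each, +1 to first 1
Round 5: Briarlake=26 Cedarfen=27 Hollowpine=23 → close Cedarfen (overflow 17)
  27÷2 = 13 each, +1 to first 1
Round 6: Briarlake=40 Hollowpine=36 → close Briarlake (overflow 30)
  40÷1 = 40 each, +1 to first 0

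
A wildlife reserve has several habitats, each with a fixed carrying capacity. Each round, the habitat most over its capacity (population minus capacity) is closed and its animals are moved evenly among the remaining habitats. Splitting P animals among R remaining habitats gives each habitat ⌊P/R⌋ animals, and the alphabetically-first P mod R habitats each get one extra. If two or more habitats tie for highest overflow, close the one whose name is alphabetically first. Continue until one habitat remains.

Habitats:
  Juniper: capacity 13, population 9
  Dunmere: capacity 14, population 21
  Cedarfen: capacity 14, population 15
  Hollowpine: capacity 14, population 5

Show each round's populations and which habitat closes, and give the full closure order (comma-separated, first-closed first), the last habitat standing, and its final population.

Round 1: Cedarfen=15 Dunmere=21 Hollowpine=5 Juniper=9 → close Dunmere (overflow 7)
  21÷3 = 7 each, +1 to first 0
Round 2: Cedarfen=22 Hollowpine=12 Juniper=16 → close Cedarfen (overflow 8)
  22÷2 = 11 each, +1 to first 0
Round 3: Hollowpine=23 Juniper=27 → close Juniper (overflow 14)
  27÷1 = 27 each, +1 to first 0

Closure order: Dunmere, Cedarfen, Juniper
Last habitat: Hollowpine with 50 animals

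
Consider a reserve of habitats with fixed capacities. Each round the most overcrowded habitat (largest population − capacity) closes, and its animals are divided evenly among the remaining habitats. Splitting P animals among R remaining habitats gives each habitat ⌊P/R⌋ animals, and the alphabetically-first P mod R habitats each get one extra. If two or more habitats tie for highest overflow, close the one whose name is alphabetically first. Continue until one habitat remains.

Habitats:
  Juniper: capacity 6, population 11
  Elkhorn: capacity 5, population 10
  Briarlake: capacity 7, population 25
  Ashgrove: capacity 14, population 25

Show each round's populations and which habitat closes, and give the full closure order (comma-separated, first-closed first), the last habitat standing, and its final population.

Closure order: Briarlake, Ashgrove, Elkhorn
Last habitat: Juniper with 71 animals

Round 1: Ashgrove=25 Briarlake=25 Elkhorn=10 Juniper=11 → close Briarlake (overflow 18)
  25÷3 = 8 each, +1 to first 1
Round 2: Ashgrove=34 Elkhorn=18 Juniper=19 → close Ashgrove (overflow 20)
  34÷2 = 17 each, +1 to first 0
Round 3: Elkhorn=35 Juniper=36 → close Elkhorn (overflow 30)
  35÷1 = 35 each, +1 to first 0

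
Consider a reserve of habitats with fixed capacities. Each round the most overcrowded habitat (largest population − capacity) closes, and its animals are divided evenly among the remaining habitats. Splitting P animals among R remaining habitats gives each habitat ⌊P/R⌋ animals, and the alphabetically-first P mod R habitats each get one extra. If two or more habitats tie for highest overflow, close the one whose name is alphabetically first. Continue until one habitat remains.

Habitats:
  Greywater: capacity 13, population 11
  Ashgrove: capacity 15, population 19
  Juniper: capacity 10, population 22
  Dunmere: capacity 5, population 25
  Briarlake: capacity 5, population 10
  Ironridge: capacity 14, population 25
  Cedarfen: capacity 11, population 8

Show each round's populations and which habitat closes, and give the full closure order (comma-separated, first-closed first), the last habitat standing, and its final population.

Closure order: Dunmere, Juniper, Ironridge, Ashgrove, Briarlake, Cedarfen
Last habitat: Greywater with 120 animals

Round 1: Ashgrove=19 Briarlake=10 Cedarfen=8 Dunmere=25 Greywater=11 Ironridge=25 Juniper=22 → close Dunmere (overflow 20)
  25÷6 = 4 each, +1 to first 1
Round 2: Ashgrove=24 Briarlake=14 Cedarfen=12 Greywater=15 Ironridge=29 Juniper=26 → close Juniper (overflow 16)
  26÷5 = 5 each, +1 to first 1
Round 3: Ashgrove=30 Briarlake=19 Cedarfen=17 Greywater=20 Ironridge=34 → close Ironridge (overflow 20)
  34÷4 = 8 each, +1 to first 2
Round 4: Ashgrove=39 Briarlake=28 Cedarfen=25 Greywater=28 → close Ashgrove (overflow 24)
  39÷3 = 13 each, +1 to first 0
Round 5: Briarlake=41 Cedarfen=38 Greywater=41 → close Briarlake (overflow 36)
  41÷2 = 20 each, +1 to first 1
Round 6: Cedarfen=59 Greywater=61 → close Cedarfen (overflow 48)
  59÷1 = 59 each, +1 to first 0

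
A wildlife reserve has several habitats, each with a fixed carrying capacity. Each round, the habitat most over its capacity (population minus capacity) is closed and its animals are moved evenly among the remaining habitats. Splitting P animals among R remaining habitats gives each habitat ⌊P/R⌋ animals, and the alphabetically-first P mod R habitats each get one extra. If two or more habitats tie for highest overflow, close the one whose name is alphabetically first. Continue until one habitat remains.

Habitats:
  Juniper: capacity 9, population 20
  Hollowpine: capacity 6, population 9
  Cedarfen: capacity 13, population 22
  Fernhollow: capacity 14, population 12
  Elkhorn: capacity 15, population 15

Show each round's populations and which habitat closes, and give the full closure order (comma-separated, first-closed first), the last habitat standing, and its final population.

Closure order: Juniper, Cedarfen, Hollowpine, Elkhorn
Last habitat: Fernhollow with 78 animals

Round 1: Cedarfen=22 Elkhorn=15 Fernhollow=12 Hollowpine=9 Juniper=20 → close Juniper (overflow 11)
  20÷4 = 5 each, +1 to first 0
Round 2: Cedarfen=27 Elkhorn=20 Fernhollow=17 Hollowpine=14 → close Cedarfen (overflow 14)
  27÷3 = 9 each, +1 to first 0
Round 3: Elkhorn=29 Fernhollow=26 Hollowpine=23 → close Hollowpine (overflow 17)
  23÷2 = 11 each, +1 to first 1
Round 4: Elkhorn=41 Fernhollow=37 → close Elkhorn (overflow 26)
  41÷1 = 41 each, +1 to first 0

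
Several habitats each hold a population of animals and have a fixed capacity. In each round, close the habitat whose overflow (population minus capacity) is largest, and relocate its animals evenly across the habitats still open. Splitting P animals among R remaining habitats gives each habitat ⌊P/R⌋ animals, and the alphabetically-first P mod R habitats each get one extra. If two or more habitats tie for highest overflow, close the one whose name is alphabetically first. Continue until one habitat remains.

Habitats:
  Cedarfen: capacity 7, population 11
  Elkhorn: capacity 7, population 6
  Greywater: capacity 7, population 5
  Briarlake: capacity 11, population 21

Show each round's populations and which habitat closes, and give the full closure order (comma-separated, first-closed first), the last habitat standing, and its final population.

Round 1: Briarlake=21 Cedarfen=11 Elkhorn=6 Greywater=5 → close Briarlake (overflow 10)
  21÷3 = 7 each, +1 to first 0
Round 2: Cedarfen=18 Elkhorn=13 Greywater=12 → close Cedarfen (overflow 11)
  18÷2 = 9 each, +1 to first 0
Round 3: Elkhorn=22 Greywater=21 → close Elkhorn (overflow 15)
  22÷1 = 22 each, +1 to first 0

Closure order: Briarlake, Cedarfen, Elkhorn
Last habitat: Greywater with 43 animals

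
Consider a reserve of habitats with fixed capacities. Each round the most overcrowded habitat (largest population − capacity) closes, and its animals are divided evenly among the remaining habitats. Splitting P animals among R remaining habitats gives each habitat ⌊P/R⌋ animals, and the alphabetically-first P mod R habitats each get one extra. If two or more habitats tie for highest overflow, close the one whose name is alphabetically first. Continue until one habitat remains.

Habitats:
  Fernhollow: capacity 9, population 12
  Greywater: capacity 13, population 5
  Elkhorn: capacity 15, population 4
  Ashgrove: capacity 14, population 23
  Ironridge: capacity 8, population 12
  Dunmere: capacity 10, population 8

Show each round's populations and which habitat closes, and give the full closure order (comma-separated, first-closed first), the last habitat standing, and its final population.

Round 1: Ashgrove=23 Dunmere=8 Elkhorn=4 Fernhollow=12 Greywater=5 Ironridge=12 → close Ashgrove (overflow 9)
  23÷5 = 4 each, +1 to first 3
Round 2: Dunmere=13 Elkhorn=9 Fernhollow=17 Greywater=9 Ironridge=16 → close Fernhollow (overflow 8)
  17÷4 = 4 each, +1 to first 1
Round 3: Dunmere=18 Elkhorn=13 Greywater=13 Ironridge=20 → close Ironridge (overflow 12)
  20÷3 = 6 each, +1 to first 2
Round 4: Dunmere=25 Elkhorn=20 Greywater=19 → close Dunmere (overflow 15)
  25÷2 = 12 each, +1 to first 1
Round 5: Elkhorn=33 Greywater=31 → close Elkhorn (overflow 18)
  33÷1 = 33 each, +1 to first 0

Closure order: Ashgrove, Fernhollow, Ironridge, Dunmere, Elkhorn
Last habitat: Greywater with 64 animals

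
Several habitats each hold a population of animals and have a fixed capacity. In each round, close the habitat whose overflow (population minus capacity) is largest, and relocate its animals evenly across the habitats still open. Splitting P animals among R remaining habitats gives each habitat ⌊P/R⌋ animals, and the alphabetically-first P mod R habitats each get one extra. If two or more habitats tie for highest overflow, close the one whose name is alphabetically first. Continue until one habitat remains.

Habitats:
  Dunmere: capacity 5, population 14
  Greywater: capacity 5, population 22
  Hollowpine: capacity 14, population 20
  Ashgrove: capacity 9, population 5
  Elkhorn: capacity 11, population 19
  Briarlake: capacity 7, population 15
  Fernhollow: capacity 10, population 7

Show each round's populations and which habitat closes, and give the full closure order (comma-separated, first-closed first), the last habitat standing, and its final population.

Round 1: Ashgrove=5 Briarlake=15 Dunmere=14 Elkhorn=19 Fernhollow=7 Greywater=22 Hollowpine=20 → close Greywater (overflow 17)
  22÷6 = 3 each, +1 to first 4
Round 2: Ashgrove=9 Briarlake=19 Dunmere=18 Elkhorn=23 Fernhollow=10 Hollowpine=23 → close Dunmere (overflow 13)
  18÷5 = 3 each, +1 to first 3
Round 3: Ashgrove=13 Briarlake=23 Elkhorn=27 Fernhollow=13 Hollowpine=26 → close Briarlake (overflow 16)
  23÷4 = 5 each, +1 to first 3
Round 4: Ashgrove=19 Elkhorn=33 Fernhollow=19 Hollowpine=31 → close Elkhorn (overflow 22)
  33÷3 = 11 each, +1 to first 0
Round 5: Ashgrove=30 Fernhollow=30 Hollowpine=42 → close Hollowpine (overflow 28)
  42÷2 = 21 each, +1 to first 0
Round 6: Ashgrove=51 Fernhollow=51 → close Ashgrove (overflow 42)
  51÷1 = 51 each, +1 to first 0

Closure order: Greywater, Dunmere, Briarlake, Elkhorn, Hollowpine, Ashgrove
Last habitat: Fernhollow with 102 animals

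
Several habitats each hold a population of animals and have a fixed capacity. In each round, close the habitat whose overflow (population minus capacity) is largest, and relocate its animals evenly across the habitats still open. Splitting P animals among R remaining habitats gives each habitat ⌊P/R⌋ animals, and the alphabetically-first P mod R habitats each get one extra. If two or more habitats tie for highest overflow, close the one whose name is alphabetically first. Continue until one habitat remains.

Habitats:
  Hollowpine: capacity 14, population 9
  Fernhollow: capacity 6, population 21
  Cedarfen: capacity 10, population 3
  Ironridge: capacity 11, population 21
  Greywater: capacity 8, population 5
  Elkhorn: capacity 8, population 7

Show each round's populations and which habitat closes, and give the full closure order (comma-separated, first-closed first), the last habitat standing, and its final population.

Round 1: Cedarfen=3 Elkhorn=7 Fernhollow=21 Greywater=5 Hollowpine=9 Ironridge=21 → close Fernhollow (overflow 15)
  21÷5 = 4 each, +1 to first 1
Round 2: Cedarfen=8 Elkhorn=11 Greywater=9 Hollowpine=13 Ironridge=25 → close Ironridge (overflow 14)
  25÷4 = 6 each, +1 to first 1
Round 3: Cedarfen=15 Elkhorn=17 Greywater=15 Hollowpine=19 → close Elkhorn (overflow 9)
  17÷3 = 5 each, +1 to first 2
Round 4: Cedarfen=21 Greywater=21 Hollowpine=24 → close Greywater (overflow 13)
  21÷2 = 10 each, +1 to first 1
Round 5: Cedarfen=32 Hollowpine=34 → close Cedarfen (overflow 22)
  32÷1 = 32 each, +1 to first 0

Closure order: Fernhollow, Ironridge, Elkhorn, Greywater, Cedarfen
Last habitat: Hollowpine with 66 animals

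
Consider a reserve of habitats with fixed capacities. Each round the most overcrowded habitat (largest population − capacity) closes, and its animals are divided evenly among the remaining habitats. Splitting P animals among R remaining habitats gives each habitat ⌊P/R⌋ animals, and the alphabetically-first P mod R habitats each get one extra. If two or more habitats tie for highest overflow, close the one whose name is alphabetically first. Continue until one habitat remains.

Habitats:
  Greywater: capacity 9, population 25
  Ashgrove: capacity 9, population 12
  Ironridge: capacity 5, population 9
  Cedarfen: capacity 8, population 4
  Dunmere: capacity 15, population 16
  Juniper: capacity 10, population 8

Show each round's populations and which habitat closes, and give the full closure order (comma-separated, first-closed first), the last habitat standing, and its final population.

Closure order: Greywater, Ironridge, Ashgrove, Dunmere, Cedarfen
Last habitat: Juniper with 74 animals

Round 1: Ashgrove=12 Cedarfen=4 Dunmere=16 Greywater=25 Ironridge=9 Juniper=8 → close Greywater (overflow 16)
  25÷5 = 5 each, +1 to first 0
Round 2: Ashgrove=17 Cedarfen=9 Dunmere=21 Ironridge=14 Juniper=13 → close Ironridge (overflow 9)
  14÷4 = 3 each, +1 to first 2
Round 3: Ashgrove=21 Cedarfen=13 Dunmere=24 Juniper=16 → close Ashgrove (overflow 12)
  21÷3 = 7 each, +1 to first 0
Round 4: Cedarfen=20 Dunmere=31 Juniper=23 → close Dunmere (overflow 16)
  31÷2 = 15 each, +1 to first 1
Round 5: Cedarfen=36 Juniper=38 → close Cedarfen (overflow 28)
  36÷1 = 36 each, +1 to first 0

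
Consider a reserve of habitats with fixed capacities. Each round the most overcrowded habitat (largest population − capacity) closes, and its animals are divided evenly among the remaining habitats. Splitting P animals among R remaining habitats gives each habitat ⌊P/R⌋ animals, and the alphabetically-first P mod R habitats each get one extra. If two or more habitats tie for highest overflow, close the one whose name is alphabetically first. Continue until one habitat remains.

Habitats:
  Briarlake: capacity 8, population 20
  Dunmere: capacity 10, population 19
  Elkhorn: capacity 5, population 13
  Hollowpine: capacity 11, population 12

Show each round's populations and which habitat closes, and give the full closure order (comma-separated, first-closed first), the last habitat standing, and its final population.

Closure order: Briarlake, Dunmere, Elkhorn
Last habitat: Hollowpine with 64 animals

Round 1: Briarlake=20 Dunmere=19 Elkhorn=13 Hollowpine=12 → close Briarlake (overflow 12)
  20÷3 = 6 each, +1 to first 2
Round 2: Dunmere=26 Elkhorn=20 Hollowpine=18 → close Dunmere (overflow 16)
  26÷2 = 13 each, +1 to first 0
Round 3: Elkhorn=33 Hollowpine=31 → close Elkhorn (overflow 28)
  33÷1 = 33 each, +1 to first 0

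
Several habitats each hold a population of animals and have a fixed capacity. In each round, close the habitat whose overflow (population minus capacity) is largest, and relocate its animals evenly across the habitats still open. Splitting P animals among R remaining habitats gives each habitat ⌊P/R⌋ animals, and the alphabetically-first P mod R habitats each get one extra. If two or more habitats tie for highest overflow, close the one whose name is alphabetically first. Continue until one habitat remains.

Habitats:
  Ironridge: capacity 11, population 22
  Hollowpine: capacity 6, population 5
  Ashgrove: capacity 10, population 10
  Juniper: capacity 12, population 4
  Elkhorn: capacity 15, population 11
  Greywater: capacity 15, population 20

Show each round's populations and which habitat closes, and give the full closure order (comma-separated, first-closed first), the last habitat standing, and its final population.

Closure order: Ironridge, Greywater, Ashgrove, Hollowpine, Elkhorn
Last habitat: Juniper with 72 animals

Round 1: Ashgrove=10 Elkhorn=11 Greywater=20 Hollowpine=5 Ironridge=22 Juniper=4 → close Ironridge (overflow 11)
  22÷5 = 4 each, +1 to first 2
Round 2: Ashgrove=15 Elkhorn=16 Greywater=24 Hollowpine=9 Juniper=8 → close Greywater (overflow 9)
  24÷4 = 6 each, +1 to first 0
Round 3: Ashgrove=21 Elkhorn=22 Hollowpine=15 Juniper=14 → close Ashgrove (overflow 11)
  21÷3 = 7 each, +1 to first 0
Round 4: Elkhorn=29 Hollowpine=22 Juniper=21 → close Hollowpine (overflow 16)
  22÷2 = 11 each, +1 to first 0
Round 5: Elkhorn=40 Juniper=32 → close Elkhorn (overflow 25)
  40÷1 = 40 each, +1 to first 0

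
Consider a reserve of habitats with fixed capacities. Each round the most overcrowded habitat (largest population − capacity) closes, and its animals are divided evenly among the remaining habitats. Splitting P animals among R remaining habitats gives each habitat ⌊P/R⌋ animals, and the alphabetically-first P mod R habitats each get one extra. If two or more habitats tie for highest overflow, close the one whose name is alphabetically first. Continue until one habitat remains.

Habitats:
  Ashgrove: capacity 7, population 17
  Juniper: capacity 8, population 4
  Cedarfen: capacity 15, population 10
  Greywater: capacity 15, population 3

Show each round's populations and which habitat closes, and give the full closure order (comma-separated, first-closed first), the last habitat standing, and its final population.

Round 1: Ashgrove=17 Cedarfen=10 Greywater=3 Juniper=4 → close Ashgrove (overflow 10)
  17÷3 = 5 each, +1 to first 2
Round 2: Cedarfen=16 Greywater=9 Juniper=9 → close Cedarfen (overflow 1)
  16÷2 = 8 each, +1 to first 0
Round 3: Greywater=17 Juniper=17 → close Juniper (overflow 9)
  17÷1 = 17 each, +1 to first 0

Closure order: Ashgrove, Cedarfen, Juniper
Last habitat: Greywater with 34 animals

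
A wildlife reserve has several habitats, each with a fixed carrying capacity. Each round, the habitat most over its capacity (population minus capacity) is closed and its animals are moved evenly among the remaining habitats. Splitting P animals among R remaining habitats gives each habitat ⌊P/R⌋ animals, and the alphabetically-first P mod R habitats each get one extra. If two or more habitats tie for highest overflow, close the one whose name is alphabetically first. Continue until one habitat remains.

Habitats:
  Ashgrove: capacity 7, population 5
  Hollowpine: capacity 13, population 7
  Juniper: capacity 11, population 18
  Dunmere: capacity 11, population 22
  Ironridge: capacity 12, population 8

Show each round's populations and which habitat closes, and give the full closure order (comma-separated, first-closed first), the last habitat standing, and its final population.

Closure order: Dunmere, Juniper, Ashgrove, Hollowpine
Last habitat: Ironridge with 60 animals

Round 1: Ashgrove=5 Dunmere=22 Hollowpine=7 Ironridge=8 Juniper=18 → close Dunmere (overflow 11)
  22÷4 = 5 each, +1 to first 2
Round 2: Ashgrove=11 Hollowpine=13 Ironridge=13 Juniper=23 → close Juniper (overflow 12)
  23÷3 = 7 each, +1 to first 2
Round 3: Ashgrove=19 Hollowpine=21 Ironridge=20 → close Ashgrove (overflow 12)
  19÷2 = 9 each, +1 to first 1
Round 4: Hollowpine=31 Ironridge=29 → close Hollowpine (overflow 18)
  31÷1 = 31 each, +1 to first 0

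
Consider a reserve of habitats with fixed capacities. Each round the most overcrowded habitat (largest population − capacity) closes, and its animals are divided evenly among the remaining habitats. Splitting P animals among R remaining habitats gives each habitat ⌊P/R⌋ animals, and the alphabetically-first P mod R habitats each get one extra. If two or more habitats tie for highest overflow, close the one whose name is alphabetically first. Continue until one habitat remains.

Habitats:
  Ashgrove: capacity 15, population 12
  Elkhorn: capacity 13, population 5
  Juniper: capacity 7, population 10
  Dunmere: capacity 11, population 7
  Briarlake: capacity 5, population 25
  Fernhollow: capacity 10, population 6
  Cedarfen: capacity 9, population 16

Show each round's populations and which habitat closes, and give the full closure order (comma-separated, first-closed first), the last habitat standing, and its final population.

Closure order: Briarlake, Cedarfen, Juniper, Ashgrove, Dunmere, Fernhollow
Last habitat: Elkhorn with 81 animals

Round 1: Ashgrove=12 Briarlake=25 Cedarfen=16 Dunmere=7 Elkhorn=5 Fernhollow=6 Juniper=10 → close Briarlake (overflow 20)
  25÷6 = 4 each, +1 to first 1
Round 2: Ashgrove=17 Cedarfen=20 Dunmere=11 Elkhorn=9 Fernhollow=10 Juniper=14 → close Cedarfen (overflow 11)
  20÷5 = 4 each, +1 to first 0
Round 3: Ashgrove=21 Dunmere=15 Elkhorn=13 Fernhollow=14 Juniper=18 → close Juniper (overflow 11)
  18÷4 = 4 each, +1 to first 2
Round 4: Ashgrove=26 Dunmere=20 Elkhorn=17 Fernhollow=18 → close Ashgrove (overflow 11)
  26÷3 = 8 each, +1 to first 2
Round 5: Dunmere=29 Elkhorn=26 Fernhollow=26 → close Dunmere (overflow 18)
  29÷2 = 14 each, +1 to first 1
Round 6: Elkhorn=41 Fernhollow=40 → close Fernhollow (overflow 30)
  40÷1 = 40 each, +1 to first 0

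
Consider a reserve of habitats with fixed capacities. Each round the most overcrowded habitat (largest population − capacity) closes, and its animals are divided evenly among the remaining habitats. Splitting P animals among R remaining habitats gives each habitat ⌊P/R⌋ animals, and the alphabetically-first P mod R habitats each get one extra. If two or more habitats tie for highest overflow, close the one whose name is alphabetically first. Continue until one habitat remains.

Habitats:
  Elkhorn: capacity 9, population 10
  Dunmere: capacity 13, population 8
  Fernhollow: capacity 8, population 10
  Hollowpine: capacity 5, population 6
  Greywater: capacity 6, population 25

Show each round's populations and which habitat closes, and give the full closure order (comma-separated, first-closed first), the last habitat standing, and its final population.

Round 1: Dunmere=8 Elkhorn=10 Fernhollow=10 Greywater=25 Hollowpine=6 → close Greywater (overflow 19)
  25÷4 = 6 each, +1 to first 1
Round 2: Dunmere=15 Elkhorn=16 Fernhollow=16 Hollowpine=12 → close Fernhollow (overflow 8)
  16÷3 = 5 each, +1 to first 1
Round 3: Dunmere=21 Elkhorn=21 Hollowpine=17 → close Elkhorn (overflow 12)
  21÷2 = 10 each, +1 to first 1
Round 4: Dunmere=32 Hollowpine=27 → close Hollowpine (overflow 22)
  27÷1 = 27 each, +1 to first 0

Closure order: Greywater, Fernhollow, Elkhorn, Hollowpine
Last habitat: Dunmere with 59 animals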